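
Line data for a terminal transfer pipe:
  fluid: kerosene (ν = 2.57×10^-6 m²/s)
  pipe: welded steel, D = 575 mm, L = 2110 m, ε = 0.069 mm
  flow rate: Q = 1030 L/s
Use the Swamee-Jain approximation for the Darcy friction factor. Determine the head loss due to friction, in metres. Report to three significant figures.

h_f ≈ 41.0 m

V = 4Q/(πD²) = 4·1.03/(π·0.575²) = 3.967 m/s
Re = VD/ν = 3.967·0.575/2.57×10^-6 = 8.87×10^5 → turbulent
ε/D = 0.069/575 = 1.20×10^-4
Swamee-Jain: f = 0.01392
h_f = f(L/D)V²/(2g) = 0.01392·(2110/0.575)·3.967²/(2·9.81) = 40.97 m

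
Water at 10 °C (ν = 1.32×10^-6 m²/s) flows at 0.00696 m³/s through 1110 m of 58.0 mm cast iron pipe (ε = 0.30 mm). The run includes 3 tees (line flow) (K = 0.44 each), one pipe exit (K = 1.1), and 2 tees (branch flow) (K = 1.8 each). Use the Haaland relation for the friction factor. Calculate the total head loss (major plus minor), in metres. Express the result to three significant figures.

H_L ≈ 215 m

V = 4Q/(πD²) = 2.634 m/s; V²/2g = 0.3537 m
Re = 1.16×10^5, ε/D = 0.00517 → f = 0.03147 (Haaland)
Major: h_f = f(L/D)·V²/2g = 0.03147·19138·0.3537 = 213.0 m
Minor: ΣK = 6.02; h_m = ΣK·V²/2g = 2.129 m
Total H_L = 213.0 + 2.129 = 215.1 m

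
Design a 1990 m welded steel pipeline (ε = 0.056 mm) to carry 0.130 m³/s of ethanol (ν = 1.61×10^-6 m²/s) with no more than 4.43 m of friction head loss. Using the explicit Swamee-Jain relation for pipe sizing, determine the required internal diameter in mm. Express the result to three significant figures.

Swamee-Jain (Type III): D = 0.66·[ε^1.25·(LQ²/(gh_f))^4.75 + ν·Q^9.4·(L/(gh_f))^5.2]^0.04
LQ²/(gh_f) = 0.7739; L/(gh_f) = 45.79
Term 1 = ε^1.25·(…)^4.75 = 1.43×10^-6; Term 2 = ν·Q^9.4·(…)^5.2 = 3.27×10^-6
D = 0.66·(1.43×10^-6 + 3.27×10^-6)^0.04 = 0.4040 m = 404 mm
Check: V = 1.01 m/s, Re = 2.54×10^5, f = 0.01613, h_f = 4.16 m ≈ 4.43 m ✓

D ≈ 404 mm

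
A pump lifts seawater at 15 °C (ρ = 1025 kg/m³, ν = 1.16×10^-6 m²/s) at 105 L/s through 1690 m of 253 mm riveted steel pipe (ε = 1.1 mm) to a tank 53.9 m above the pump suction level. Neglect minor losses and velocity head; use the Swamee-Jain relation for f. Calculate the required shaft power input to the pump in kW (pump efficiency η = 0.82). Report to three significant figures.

P_shaft ≈ 126 kW

V = 4Q/(πD²) = 2.089 m/s; Re = 4.56×10^5; ε/D = 0.00435; f = 0.02946
h_f = f(L/D)V²/2g = 43.75 m
Total head H = z + h_f = 53.9 + 43.75 = 97.65 m
P_hyd = ρgQH = 1025·9.81·0.105·97.65 = 103.1 kW
P_shaft = P_hyd/η = 103.1/0.82 = 125.7 kW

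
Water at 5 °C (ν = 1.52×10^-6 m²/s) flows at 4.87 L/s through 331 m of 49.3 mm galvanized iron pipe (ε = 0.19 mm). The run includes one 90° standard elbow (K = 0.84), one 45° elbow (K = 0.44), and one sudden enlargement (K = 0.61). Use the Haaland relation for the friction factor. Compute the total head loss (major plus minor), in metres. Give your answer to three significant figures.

H_L ≈ 66.0 m

V = 4Q/(πD²) = 2.551 m/s; V²/2g = 0.3317 m
Re = 8.27×10^4, ε/D = 0.00385 → f = 0.02936 (Haaland)
Major: h_f = f(L/D)·V²/2g = 0.02936·6714·0.3317 = 65.40 m
Minor: ΣK = 1.89; h_m = ΣK·V²/2g = 0.6270 m
Total H_L = 65.40 + 0.6270 = 66.03 m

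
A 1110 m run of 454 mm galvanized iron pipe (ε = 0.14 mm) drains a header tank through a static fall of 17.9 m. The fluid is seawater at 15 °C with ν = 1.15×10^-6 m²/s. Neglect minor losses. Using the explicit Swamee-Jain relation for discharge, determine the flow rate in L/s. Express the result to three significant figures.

Q ≈ 491 L/s

Swamee-Jain (Type II): Q = -0.965·√(gD⁵h_f/L)·ln[ε/(3.7D) + √(3.17ν²L/(gD³h_f))]
√(gD⁵h_f/L) = √(9.81·0.454⁵·17.9/1110) = 0.05524
ε/(3.7D) = 8.33×10^-5; √(3.17ν²L/(gD³h_f)) = 1.68×10^-5
Q = -0.965·0.05524·ln(1.002×10^-4) = 0.4909 m³/s
Check: V = 3.03 m/s, Re = 1.20×10^6, f = 0.01572, h_f = 18.0 m ≈ 17.9 m ✓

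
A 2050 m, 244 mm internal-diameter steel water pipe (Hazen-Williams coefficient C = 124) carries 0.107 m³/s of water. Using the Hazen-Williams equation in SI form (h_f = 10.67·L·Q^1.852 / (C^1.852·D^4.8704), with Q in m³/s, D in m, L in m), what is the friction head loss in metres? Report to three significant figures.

h_f = 10.67·2050·0.107^1.852 / (124^1.852·0.244^4.8704) = 44.56 m

h_f ≈ 44.6 m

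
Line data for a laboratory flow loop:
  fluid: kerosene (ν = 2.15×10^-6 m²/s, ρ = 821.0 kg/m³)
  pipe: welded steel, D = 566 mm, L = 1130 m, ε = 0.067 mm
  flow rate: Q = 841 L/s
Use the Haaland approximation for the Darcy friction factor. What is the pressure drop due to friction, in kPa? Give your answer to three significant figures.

V = 4Q/(πD²) = 4·0.841/(π·0.566²) = 3.343 m/s
Re = VD/ν = 3.343·0.566/2.15×10^-6 = 8.80×10^5 → turbulent
ε/D = 0.067/566 = 1.18×10^-4
Haaland: f = 0.01372
h_f = f(L/D)V²/(2g) = 0.01372·(1130/0.566)·3.343²/(2·9.81) = 15.60 m
Δp = ρg·h_f = 821.0·9.81·15.60 = 125.6 kPa

Δp ≈ 126 kPa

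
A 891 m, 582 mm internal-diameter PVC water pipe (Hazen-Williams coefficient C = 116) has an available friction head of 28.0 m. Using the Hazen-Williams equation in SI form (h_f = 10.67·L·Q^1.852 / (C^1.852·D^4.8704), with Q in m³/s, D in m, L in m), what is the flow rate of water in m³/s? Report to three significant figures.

Q ≈ 1.20 m³/s

Rearranging: Q = [h_f·C^1.852·D^4.8704 / (10.67·L)]^(1/1.852)
Q = [28.0·116^1.852·0.582^4.8704 / (10.67·891)]^0.540 = 1.201 m³/s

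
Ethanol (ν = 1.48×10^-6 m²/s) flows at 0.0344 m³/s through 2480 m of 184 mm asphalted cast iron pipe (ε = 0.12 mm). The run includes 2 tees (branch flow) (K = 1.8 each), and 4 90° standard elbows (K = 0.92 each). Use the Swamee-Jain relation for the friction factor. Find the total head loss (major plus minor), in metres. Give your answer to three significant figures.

V = 4Q/(πD²) = 1.294 m/s; V²/2g = 0.08530 m
Re = 1.61×10^5, ε/D = 6.52×10^-4 → f = 0.02005 (Swamee-Jain)
Major: h_f = f(L/D)·V²/2g = 0.02005·13478·0.08530 = 23.06 m
Minor: ΣK = 7.28; h_m = ΣK·V²/2g = 0.6210 m
Total H_L = 23.06 + 0.6210 = 23.68 m

H_L ≈ 23.7 m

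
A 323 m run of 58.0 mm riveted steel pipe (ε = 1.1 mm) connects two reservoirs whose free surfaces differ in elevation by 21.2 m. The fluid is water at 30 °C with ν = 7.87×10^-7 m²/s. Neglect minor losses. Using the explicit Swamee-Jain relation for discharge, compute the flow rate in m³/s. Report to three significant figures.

Q ≈ 0.00329 m³/s

Swamee-Jain (Type II): Q = -0.965·√(gD⁵h_f/L)·ln[ε/(3.7D) + √(3.17ν²L/(gD³h_f))]
√(gD⁵h_f/L) = √(9.81·0.0580⁵·21.2/323) = 6.501×10^-4
ε/(3.7D) = 0.00513; √(3.17ν²L/(gD³h_f)) = 1.25×10^-4
Q = -0.965·6.501×10^-4·ln(0.005251) = 0.003293 m³/s
Check: V = 1.25 m/s, Re = 9.19×10^4, f = 0.04835, h_f = 21.3 m ≈ 21.2 m ✓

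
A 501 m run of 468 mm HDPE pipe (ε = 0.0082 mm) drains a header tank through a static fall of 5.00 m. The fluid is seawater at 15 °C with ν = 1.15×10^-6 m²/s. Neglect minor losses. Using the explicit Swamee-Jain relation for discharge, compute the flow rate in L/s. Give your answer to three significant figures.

Swamee-Jain (Type II): Q = -0.965·√(gD⁵h_f/L)·ln[ε/(3.7D) + √(3.17ν²L/(gD³h_f))]
√(gD⁵h_f/L) = √(9.81·0.468⁵·5.00/501) = 0.04688
ε/(3.7D) = 4.74×10^-6; √(3.17ν²L/(gD³h_f)) = 2.04×10^-5
Q = -0.965·0.04688·ln(2.517×10^-5) = 0.4791 m³/s
Check: V = 2.79 m/s, Re = 1.13×10^6, f = 0.01182, h_f = 5.00 m ≈ 5.00 m ✓

Q ≈ 479 L/s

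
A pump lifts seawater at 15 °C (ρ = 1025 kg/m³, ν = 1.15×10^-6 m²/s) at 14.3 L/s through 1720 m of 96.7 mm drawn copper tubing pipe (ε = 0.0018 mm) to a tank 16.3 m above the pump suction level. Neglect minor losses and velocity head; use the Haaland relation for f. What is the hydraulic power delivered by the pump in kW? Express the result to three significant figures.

V = 4Q/(πD²) = 1.947 m/s; Re = 1.64×10^5; ε/D = 1.86×10^-5; f = 0.01622
h_f = f(L/D)V²/2g = 55.76 m
Total head H = z + h_f = 16.3 + 55.76 = 72.06 m
P_hyd = ρgQH = 1025·9.81·0.0143·72.06 = 10.36 kW

P_hyd ≈ 10.4 kW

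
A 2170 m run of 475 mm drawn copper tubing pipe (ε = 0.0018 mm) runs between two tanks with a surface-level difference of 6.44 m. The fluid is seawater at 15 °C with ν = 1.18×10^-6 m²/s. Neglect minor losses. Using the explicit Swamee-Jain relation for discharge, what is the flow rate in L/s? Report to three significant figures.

Q ≈ 260 L/s

Swamee-Jain (Type II): Q = -0.965·√(gD⁵h_f/L)·ln[ε/(3.7D) + √(3.17ν²L/(gD³h_f))]
√(gD⁵h_f/L) = √(9.81·0.475⁵·6.44/2170) = 0.02653
ε/(3.7D) = 1.02×10^-6; √(3.17ν²L/(gD³h_f)) = 3.76×10^-5
Q = -0.965·0.02653·ln(3.864×10^-5) = 0.2602 m³/s
Check: V = 1.47 m/s, Re = 5.91×10^5, f = 0.01278, h_f = 6.41 m ≈ 6.44 m ✓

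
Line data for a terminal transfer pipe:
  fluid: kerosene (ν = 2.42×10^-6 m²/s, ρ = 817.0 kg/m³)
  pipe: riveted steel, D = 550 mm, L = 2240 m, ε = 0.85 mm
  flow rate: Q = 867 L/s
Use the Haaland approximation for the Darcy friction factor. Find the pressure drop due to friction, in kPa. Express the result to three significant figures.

Δp ≈ 491 kPa

V = 4Q/(πD²) = 4·0.867/(π·0.550²) = 3.649 m/s
Re = VD/ν = 3.649·0.550/2.42×10^-6 = 8.29×10^5 → turbulent
ε/D = 0.85/550 = 0.00155
Haaland: f = 0.02217
h_f = f(L/D)V²/(2g) = 0.02217·(2240/0.550)·3.649²/(2·9.81) = 61.29 m
Δp = ρg·h_f = 817.0·9.81·61.29 = 491.2 kPa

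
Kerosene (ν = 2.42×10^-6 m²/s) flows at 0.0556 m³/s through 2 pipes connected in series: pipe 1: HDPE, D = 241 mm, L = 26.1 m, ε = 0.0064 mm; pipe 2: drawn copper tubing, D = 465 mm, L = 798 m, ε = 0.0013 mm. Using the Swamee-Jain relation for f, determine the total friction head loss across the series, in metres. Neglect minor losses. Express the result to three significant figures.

Pipe 1: V = 1.219 m/s, Re = 1.21×10^5, ε/D = 2.66×10^-5, f = 0.01734, h_1 = f(L/D)V²/2g = 0.1422 m
Pipe 2: V = 0.3274 m/s, Re = 6.29×10^4, ε/D = 2.80×10^-6, f = 0.01974, h_2 = f(L/D)V²/2g = 0.1851 m
Series → Q common, losses add: H = Σh = 0.3273 m

H ≈ 0.327 m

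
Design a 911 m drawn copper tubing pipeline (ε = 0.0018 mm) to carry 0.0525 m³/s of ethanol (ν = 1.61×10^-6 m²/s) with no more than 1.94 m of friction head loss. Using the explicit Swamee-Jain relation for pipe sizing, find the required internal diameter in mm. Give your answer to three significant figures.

Swamee-Jain (Type III): D = 0.66·[ε^1.25·(LQ²/(gh_f))^4.75 + ν·Q^9.4·(L/(gh_f))^5.2]^0.04
LQ²/(gh_f) = 0.1319; L/(gh_f) = 47.87
Term 1 = ε^1.25·(…)^4.75 = 4.37×10^-12; Term 2 = ν·Q^9.4·(…)^5.2 = 8.18×10^-10
D = 0.66·(4.37×10^-12 + 8.18×10^-10)^0.04 = 0.2859 m = 286 mm
Check: V = 0.818 m/s, Re = 1.45×10^5, f = 0.01660, h_f = 1.80 m ≈ 1.94 m ✓

D ≈ 286 mm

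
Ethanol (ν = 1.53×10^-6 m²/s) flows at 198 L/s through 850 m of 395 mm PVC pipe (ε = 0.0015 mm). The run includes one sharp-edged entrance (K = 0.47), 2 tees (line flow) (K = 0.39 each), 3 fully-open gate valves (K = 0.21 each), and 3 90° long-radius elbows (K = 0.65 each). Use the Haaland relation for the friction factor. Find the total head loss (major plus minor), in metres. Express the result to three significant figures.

V = 4Q/(πD²) = 1.616 m/s; V²/2g = 0.1331 m
Re = 4.17×10^5, ε/D = 3.80×10^-6 → f = 0.01353 (Haaland)
Major: h_f = f(L/D)·V²/2g = 0.01353·2152·0.1331 = 3.875 m
Minor: ΣK = 3.83; h_m = ΣK·V²/2g = 0.5096 m
Total H_L = 3.875 + 0.5096 = 4.385 m

H_L ≈ 4.38 m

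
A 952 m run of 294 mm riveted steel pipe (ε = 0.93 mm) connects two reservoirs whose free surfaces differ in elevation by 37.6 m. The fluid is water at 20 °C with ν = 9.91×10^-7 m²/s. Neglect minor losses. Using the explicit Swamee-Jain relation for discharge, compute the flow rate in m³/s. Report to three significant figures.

Swamee-Jain (Type II): Q = -0.965·√(gD⁵h_f/L)·ln[ε/(3.7D) + √(3.17ν²L/(gD³h_f))]
√(gD⁵h_f/L) = √(9.81·0.294⁵·37.6/952) = 0.02917
ε/(3.7D) = 8.55×10^-4; √(3.17ν²L/(gD³h_f)) = 1.78×10^-5
Q = -0.965·0.02917·ln(8.727×10^-4) = 0.1983 m³/s
Check: V = 2.92 m/s, Re = 8.67×10^5, f = 0.02679, h_f = 37.7 m ≈ 37.6 m ✓

Q ≈ 0.198 m³/s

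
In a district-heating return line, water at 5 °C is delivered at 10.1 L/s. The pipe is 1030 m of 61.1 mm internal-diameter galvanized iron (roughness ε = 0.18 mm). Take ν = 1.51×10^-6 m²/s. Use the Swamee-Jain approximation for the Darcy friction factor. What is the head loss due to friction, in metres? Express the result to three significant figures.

h_f ≈ 277 m

V = 4Q/(πD²) = 4·0.0101/(π·0.0611²) = 3.445 m/s
Re = VD/ν = 3.445·0.0611/1.51×10^-6 = 1.39×10^5 → turbulent
ε/D = 0.18/61.1 = 0.00295
Swamee-Jain: f = 0.02721
h_f = f(L/D)V²/(2g) = 0.02721·(1030/0.0611)·3.445²/(2·9.81) = 277.4 m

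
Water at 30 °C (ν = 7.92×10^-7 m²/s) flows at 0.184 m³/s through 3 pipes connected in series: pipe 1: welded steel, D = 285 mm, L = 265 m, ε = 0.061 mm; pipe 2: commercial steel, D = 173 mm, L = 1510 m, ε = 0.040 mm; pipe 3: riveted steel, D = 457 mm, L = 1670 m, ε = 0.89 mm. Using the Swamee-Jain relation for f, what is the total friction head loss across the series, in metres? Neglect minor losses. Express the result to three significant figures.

H ≈ 414 m

Pipe 1: V = 2.884 m/s, Re = 1.04×10^6, ε/D = 2.14×10^-4, f = 0.01489, h_1 = f(L/D)V²/2g = 5.871 m
Pipe 2: V = 7.828 m/s, Re = 1.71×10^6, ε/D = 2.31×10^-4, f = 0.01476, h_2 = f(L/D)V²/2g = 402.3 m
Pipe 3: V = 1.122 m/s, Re = 6.47×10^5, ε/D = 0.00195, f = 0.02364, h_3 = f(L/D)V²/2g = 5.541 m
Series → Q common, losses add: H = Σh = 413.7 m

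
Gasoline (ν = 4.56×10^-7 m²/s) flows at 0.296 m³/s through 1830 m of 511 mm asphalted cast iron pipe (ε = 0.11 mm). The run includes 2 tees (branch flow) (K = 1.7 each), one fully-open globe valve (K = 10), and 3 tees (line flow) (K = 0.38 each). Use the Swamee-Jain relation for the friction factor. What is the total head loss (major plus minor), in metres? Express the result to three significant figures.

H_L ≈ 7.10 m

V = 4Q/(πD²) = 1.443 m/s; V²/2g = 0.1062 m
Re = 1.62×10^6, ε/D = 2.15×10^-4 → f = 0.01461 (Swamee-Jain)
Major: h_f = f(L/D)·V²/2g = 0.01461·3581·0.1062 = 5.555 m
Minor: ΣK = 14.5; h_m = ΣK·V²/2g = 1.544 m
Total H_L = 5.555 + 1.544 = 7.099 m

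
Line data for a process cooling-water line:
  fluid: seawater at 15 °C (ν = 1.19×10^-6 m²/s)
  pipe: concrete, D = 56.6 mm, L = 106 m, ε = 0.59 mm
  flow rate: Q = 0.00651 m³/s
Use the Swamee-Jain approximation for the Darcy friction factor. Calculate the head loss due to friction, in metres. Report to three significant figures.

V = 4Q/(πD²) = 4·0.00651/(π·0.0566²) = 2.587 m/s
Re = VD/ν = 2.587·0.0566/1.19×10^-6 = 1.23×10^5 → turbulent
ε/D = 0.59/56.6 = 0.0104
Swamee-Jain: f = 0.03913
h_f = f(L/D)V²/(2g) = 0.03913·(106/0.0566)·2.587²/(2·9.81) = 25.01 m

h_f ≈ 25.0 m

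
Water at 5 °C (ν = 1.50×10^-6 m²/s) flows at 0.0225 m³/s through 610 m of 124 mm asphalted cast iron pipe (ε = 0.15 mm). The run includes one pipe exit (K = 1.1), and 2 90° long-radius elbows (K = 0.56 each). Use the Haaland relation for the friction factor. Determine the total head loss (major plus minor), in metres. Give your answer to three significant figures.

H_L ≈ 19.6 m

V = 4Q/(πD²) = 1.863 m/s; V²/2g = 0.1769 m
Re = 1.54×10^5, ε/D = 0.00121 → f = 0.02201 (Haaland)
Major: h_f = f(L/D)·V²/2g = 0.02201·4919·0.1769 = 19.16 m
Minor: ΣK = 2.22; h_m = ΣK·V²/2g = 0.3928 m
Total H_L = 19.16 + 0.3928 = 19.55 m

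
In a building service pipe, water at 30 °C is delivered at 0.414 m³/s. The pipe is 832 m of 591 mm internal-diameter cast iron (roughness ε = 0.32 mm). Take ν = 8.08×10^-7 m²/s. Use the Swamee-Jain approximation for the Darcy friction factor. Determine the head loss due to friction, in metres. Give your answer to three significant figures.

h_f ≈ 2.86 m

V = 4Q/(πD²) = 4·0.414/(π·0.591²) = 1.509 m/s
Re = VD/ν = 1.509·0.591/8.08×10^-7 = 1.10×10^6 → turbulent
ε/D = 0.32/591 = 5.41×10^-4
Swamee-Jain: f = 0.01753
h_f = f(L/D)V²/(2g) = 0.01753·(832/0.591)·1.509²/(2·9.81) = 2.864 m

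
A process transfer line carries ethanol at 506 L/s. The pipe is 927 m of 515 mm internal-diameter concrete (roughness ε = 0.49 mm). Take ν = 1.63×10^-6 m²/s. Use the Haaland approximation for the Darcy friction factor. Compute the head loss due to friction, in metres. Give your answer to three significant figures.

h_f ≈ 10.7 m

V = 4Q/(πD²) = 4·0.506/(π·0.515²) = 2.429 m/s
Re = VD/ν = 2.429·0.515/1.63×10^-6 = 7.67×10^5 → turbulent
ε/D = 0.49/515 = 9.51×10^-4
Haaland: f = 0.01980
h_f = f(L/D)V²/(2g) = 0.01980·(927/0.515)·2.429²/(2·9.81) = 10.72 m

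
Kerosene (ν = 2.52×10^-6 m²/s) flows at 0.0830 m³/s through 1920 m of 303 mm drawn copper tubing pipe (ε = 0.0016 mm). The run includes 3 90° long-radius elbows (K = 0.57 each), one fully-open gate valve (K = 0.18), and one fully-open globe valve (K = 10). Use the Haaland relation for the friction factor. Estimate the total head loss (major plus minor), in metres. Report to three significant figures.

H_L ≈ 7.95 m

V = 4Q/(πD²) = 1.151 m/s; V²/2g = 0.06753 m
Re = 1.38×10^5, ε/D = 5.28×10^-6 → f = 0.01670 (Haaland)
Major: h_f = f(L/D)·V²/2g = 0.01670·6337·0.06753 = 7.145 m
Minor: ΣK = 11.9; h_m = ΣK·V²/2g = 0.8030 m
Total H_L = 7.145 + 0.8030 = 7.948 m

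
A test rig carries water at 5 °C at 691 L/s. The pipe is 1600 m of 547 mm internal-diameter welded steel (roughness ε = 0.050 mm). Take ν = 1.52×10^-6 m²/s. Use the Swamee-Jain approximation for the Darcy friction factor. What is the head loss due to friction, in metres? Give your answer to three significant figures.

h_f ≈ 17.2 m

V = 4Q/(πD²) = 4·0.691/(π·0.547²) = 2.940 m/s
Re = VD/ν = 2.940·0.547/1.52×10^-6 = 1.06×10^6 → turbulent
ε/D = 0.050/547 = 9.14×10^-5
Swamee-Jain: f = 0.01331
h_f = f(L/D)V²/(2g) = 0.01331·(1600/0.547)·2.940²/(2·9.81) = 17.16 m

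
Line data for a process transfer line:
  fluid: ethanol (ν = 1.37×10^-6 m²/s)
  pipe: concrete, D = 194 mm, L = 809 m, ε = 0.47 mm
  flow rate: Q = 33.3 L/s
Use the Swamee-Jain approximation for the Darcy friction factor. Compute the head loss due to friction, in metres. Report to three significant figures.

V = 4Q/(πD²) = 4·0.0333/(π·0.194²) = 1.127 m/s
Re = VD/ν = 1.127·0.194/1.37×10^-6 = 1.60×10^5 → turbulent
ε/D = 0.47/194 = 0.00242
Swamee-Jain: f = 0.02583
h_f = f(L/D)V²/(2g) = 0.02583·(809/0.194)·1.127²/(2·9.81) = 6.967 m

h_f ≈ 6.97 m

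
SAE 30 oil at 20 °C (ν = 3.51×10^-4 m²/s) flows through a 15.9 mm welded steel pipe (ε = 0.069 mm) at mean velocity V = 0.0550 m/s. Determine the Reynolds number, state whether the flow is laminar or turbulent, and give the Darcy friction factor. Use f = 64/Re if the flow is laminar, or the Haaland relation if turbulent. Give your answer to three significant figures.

Re = VD/ν = 0.05500·0.0159/3.51×10^-4 = 2.49
Re < 2300 → laminar → f = 64/Re = 25.69

Re ≈ 2.49; laminar; f = 64/Re ≈ 25.7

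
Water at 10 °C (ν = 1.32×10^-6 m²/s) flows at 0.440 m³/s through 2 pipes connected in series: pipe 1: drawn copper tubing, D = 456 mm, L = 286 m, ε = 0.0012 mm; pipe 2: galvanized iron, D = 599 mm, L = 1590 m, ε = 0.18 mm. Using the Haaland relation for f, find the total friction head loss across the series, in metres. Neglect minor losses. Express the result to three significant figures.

H ≈ 7.96 m

Pipe 1: V = 2.694 m/s, Re = 9.31×10^5, ε/D = 2.63×10^-6, f = 0.01177, h_1 = f(L/D)V²/2g = 2.731 m
Pipe 2: V = 1.561 m/s, Re = 7.09×10^5, ε/D = 3.01×10^-4, f = 0.01584, h_2 = f(L/D)V²/2g = 5.225 m
Series → Q common, losses add: H = Σh = 7.956 m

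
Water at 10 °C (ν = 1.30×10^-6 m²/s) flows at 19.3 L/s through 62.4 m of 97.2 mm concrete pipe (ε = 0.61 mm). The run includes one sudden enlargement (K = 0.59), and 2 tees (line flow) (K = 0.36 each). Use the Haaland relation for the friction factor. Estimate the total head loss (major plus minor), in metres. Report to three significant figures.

H_L ≈ 7.76 m

V = 4Q/(πD²) = 2.601 m/s; V²/2g = 0.3448 m
Re = 1.94×10^5, ε/D = 0.00628 → f = 0.03302 (Haaland)
Major: h_f = f(L/D)·V²/2g = 0.03302·642.0·0.3448 = 7.309 m
Minor: ΣK = 1.31; h_m = ΣK·V²/2g = 0.4517 m
Total H_L = 7.309 + 0.4517 = 7.761 m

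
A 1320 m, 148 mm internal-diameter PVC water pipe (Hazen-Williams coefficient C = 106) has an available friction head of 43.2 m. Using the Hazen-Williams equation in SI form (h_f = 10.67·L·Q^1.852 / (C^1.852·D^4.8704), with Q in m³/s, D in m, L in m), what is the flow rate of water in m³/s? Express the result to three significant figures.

Q ≈ 0.0306 m³/s

Rearranging: Q = [h_f·C^1.852·D^4.8704 / (10.67·L)]^(1/1.852)
Q = [43.2·106^1.852·0.148^4.8704 / (10.67·1320)]^0.540 = 0.03063 m³/s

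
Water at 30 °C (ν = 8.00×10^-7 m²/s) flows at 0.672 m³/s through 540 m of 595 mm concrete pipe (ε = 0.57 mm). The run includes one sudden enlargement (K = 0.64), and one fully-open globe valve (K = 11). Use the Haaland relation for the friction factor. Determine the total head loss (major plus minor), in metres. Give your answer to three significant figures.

V = 4Q/(πD²) = 2.417 m/s; V²/2g = 0.2977 m
Re = 1.80×10^6, ε/D = 9.58×10^-4 → f = 0.01963 (Haaland)
Major: h_f = f(L/D)·V²/2g = 0.01963·907.6·0.2977 = 5.303 m
Minor: ΣK = 11.6; h_m = ΣK·V²/2g = 3.465 m
Total H_L = 5.303 + 3.465 = 8.768 m

H_L ≈ 8.77 m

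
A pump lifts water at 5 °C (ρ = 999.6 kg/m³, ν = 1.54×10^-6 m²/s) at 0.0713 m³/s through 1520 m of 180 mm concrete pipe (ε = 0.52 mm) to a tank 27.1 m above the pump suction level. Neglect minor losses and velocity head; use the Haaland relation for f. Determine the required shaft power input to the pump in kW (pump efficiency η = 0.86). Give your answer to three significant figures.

P_shaft ≈ 94.3 kW

V = 4Q/(πD²) = 2.802 m/s; Re = 3.27×10^5; ε/D = 0.00289; f = 0.02632
h_f = f(L/D)V²/2g = 88.94 m
Total head H = z + h_f = 27.1 + 88.94 = 116.0 m
P_hyd = ρgQH = 999.6·9.81·0.0713·116.0 = 81.13 kW
P_shaft = P_hyd/η = 81.13/0.86 = 94.34 kW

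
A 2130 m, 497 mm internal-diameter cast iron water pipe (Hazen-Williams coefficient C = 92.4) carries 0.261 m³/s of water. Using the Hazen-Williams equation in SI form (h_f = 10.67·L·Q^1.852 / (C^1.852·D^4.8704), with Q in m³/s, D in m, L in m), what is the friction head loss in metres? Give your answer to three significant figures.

h_f ≈ 13.0 m

h_f = 10.67·2130·0.261^1.852 / (92.4^1.852·0.497^4.8704) = 13.02 m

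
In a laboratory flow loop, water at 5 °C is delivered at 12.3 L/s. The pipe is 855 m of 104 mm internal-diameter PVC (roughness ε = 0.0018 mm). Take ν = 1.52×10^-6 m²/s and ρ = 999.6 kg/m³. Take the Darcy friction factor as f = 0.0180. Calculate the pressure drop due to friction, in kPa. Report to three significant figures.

V = 4Q/(πD²) = 4·0.0123/(π·0.104²) = 1.448 m/s
h_f = f(L/D)V²/(2g) = 0.01800·(855/0.104)·1.448²/(2·9.81) = 15.81 m
Δp = ρg·h_f = 999.6·9.81·15.81 = 155.1 kPa

Δp ≈ 155 kPa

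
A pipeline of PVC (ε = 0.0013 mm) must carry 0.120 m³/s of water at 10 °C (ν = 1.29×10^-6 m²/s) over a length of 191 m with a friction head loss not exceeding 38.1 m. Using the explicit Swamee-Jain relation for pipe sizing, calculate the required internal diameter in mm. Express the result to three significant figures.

D ≈ 151 mm

Swamee-Jain (Type III): D = 0.66·[ε^1.25·(LQ²/(gh_f))^4.75 + ν·Q^9.4·(L/(gh_f))^5.2]^0.04
LQ²/(gh_f) = 0.007359; L/(gh_f) = 0.5110
Term 1 = ε^1.25·(…)^4.75 = 3.23×10^-18; Term 2 = ν·Q^9.4·(…)^5.2 = 8.69×10^-17
D = 0.66·(3.23×10^-18 + 8.69×10^-17)^0.04 = 0.1506 m = 151 mm
Check: V = 6.74 m/s, Re = 7.87×10^5, f = 0.01227, h_f = 36.0 m ≈ 38.1 m ✓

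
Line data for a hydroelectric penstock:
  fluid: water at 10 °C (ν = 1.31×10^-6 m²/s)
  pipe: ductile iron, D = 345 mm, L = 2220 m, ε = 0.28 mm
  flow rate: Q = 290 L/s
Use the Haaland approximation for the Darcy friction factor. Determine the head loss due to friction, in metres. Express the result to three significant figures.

V = 4Q/(πD²) = 4·0.290/(π·0.345²) = 3.102 m/s
Re = VD/ν = 3.102·0.345/1.31×10^-6 = 8.17×10^5 → turbulent
ε/D = 0.28/345 = 8.12×10^-4
Haaland: f = 0.01909
h_f = f(L/D)V²/(2g) = 0.01909·(2220/0.345)·3.102²/(2·9.81) = 60.25 m

h_f ≈ 60.2 m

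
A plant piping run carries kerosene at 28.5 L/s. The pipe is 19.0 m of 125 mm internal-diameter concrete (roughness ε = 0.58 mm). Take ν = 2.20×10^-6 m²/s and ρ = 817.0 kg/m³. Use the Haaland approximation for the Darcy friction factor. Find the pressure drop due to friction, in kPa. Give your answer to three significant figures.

V = 4Q/(πD²) = 4·0.0285/(π·0.125²) = 2.322 m/s
Re = VD/ν = 2.322·0.125/2.20×10^-6 = 1.32×10^5 → turbulent
ε/D = 0.58/125 = 0.00464
Haaland: f = 0.03043
h_f = f(L/D)V²/(2g) = 0.03043·(19.0/0.125)·2.322²/(2·9.81) = 1.272 m
Δp = ρg·h_f = 817.0·9.81·1.272 = 10.19 kPa

Δp ≈ 10.2 kPa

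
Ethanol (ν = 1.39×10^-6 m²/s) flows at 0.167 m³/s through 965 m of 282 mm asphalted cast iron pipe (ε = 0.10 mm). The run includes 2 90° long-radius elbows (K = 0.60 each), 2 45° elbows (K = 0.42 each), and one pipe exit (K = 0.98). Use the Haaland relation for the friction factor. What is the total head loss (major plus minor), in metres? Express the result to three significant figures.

V = 4Q/(πD²) = 2.674 m/s; V²/2g = 0.3644 m
Re = 5.42×10^5, ε/D = 3.55×10^-4 → f = 0.01650 (Haaland)
Major: h_f = f(L/D)·V²/2g = 0.01650·3422·0.3644 = 20.58 m
Minor: ΣK = 3.02; h_m = ΣK·V²/2g = 1.100 m
Total H_L = 20.58 + 1.100 = 21.68 m

H_L ≈ 21.7 m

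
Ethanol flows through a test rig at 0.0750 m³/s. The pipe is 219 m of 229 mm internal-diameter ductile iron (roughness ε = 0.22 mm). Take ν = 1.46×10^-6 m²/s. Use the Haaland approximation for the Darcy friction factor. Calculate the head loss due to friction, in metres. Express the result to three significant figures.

V = 4Q/(πD²) = 4·0.0750/(π·0.229²) = 1.821 m/s
Re = VD/ν = 1.821·0.229/1.46×10^-6 = 2.86×10^5 → turbulent
ε/D = 0.22/229 = 9.61×10^-4
Haaland: f = 0.02040
h_f = f(L/D)V²/(2g) = 0.02040·(219/0.229)·1.821²/(2·9.81) = 3.297 m

h_f ≈ 3.30 m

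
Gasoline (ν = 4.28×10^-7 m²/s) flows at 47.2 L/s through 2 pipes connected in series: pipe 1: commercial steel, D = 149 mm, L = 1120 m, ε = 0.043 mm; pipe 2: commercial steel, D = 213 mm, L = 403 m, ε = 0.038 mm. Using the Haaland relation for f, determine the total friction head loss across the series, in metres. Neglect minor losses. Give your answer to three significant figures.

Pipe 1: V = 2.707 m/s, Re = 9.42×10^5, ε/D = 2.89×10^-4, f = 0.01553, h_1 = f(L/D)V²/2g = 43.61 m
Pipe 2: V = 1.325 m/s, Re = 6.59×10^5, ε/D = 1.78×10^-4, f = 0.01475, h_2 = f(L/D)V²/2g = 2.495 m
Series → Q common, losses add: H = Σh = 46.10 m

H ≈ 46.1 m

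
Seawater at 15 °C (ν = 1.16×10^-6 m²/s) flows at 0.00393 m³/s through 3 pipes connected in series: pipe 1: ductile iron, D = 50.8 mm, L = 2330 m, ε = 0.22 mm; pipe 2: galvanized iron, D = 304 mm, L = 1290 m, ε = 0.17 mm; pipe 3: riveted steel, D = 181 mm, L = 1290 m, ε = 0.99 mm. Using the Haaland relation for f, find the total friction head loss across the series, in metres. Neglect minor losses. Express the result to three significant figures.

Pipe 1: V = 1.939 m/s, Re = 8.49×10^4, ε/D = 0.00433, f = 0.03024, h_1 = f(L/D)V²/2g = 265.7 m
Pipe 2: V = 0.05414 m/s, Re = 1.42×10^4, ε/D = 5.59×10^-4, f = 0.02896, h_2 = f(L/D)V²/2g = 0.01836 m
Pipe 3: V = 0.1527 m/s, Re = 2.38×10^4, ε/D = 0.00547, f = 0.03441, h_3 = f(L/D)V²/2g = 0.2916 m
Series → Q common, losses add: H = Σh = 266.1 m

H ≈ 266 m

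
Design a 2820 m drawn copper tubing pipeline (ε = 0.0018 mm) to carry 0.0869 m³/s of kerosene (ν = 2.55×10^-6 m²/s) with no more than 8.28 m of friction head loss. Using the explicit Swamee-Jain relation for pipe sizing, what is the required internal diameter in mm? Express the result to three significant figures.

D ≈ 329 mm

Swamee-Jain (Type III): D = 0.66·[ε^1.25·(LQ²/(gh_f))^4.75 + ν·Q^9.4·(L/(gh_f))^5.2]^0.04
LQ²/(gh_f) = 0.2622; L/(gh_f) = 34.72
Term 1 = ε^1.25·(…)^4.75 = 1.14×10^-10; Term 2 = ν·Q^9.4·(…)^5.2 = 2.78×10^-8
D = 0.66·(1.14×10^-10 + 2.78×10^-8)^0.04 = 0.3291 m = 329 mm
Check: V = 1.02 m/s, Re = 1.32×10^5, f = 0.01691, h_f = 7.70 m ≈ 8.28 m ✓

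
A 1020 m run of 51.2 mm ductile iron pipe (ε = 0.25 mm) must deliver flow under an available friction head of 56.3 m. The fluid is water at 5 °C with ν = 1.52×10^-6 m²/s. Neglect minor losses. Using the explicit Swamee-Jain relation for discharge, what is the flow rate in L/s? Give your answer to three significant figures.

Q ≈ 2.70 L/s

Swamee-Jain (Type II): Q = -0.965·√(gD⁵h_f/L)·ln[ε/(3.7D) + √(3.17ν²L/(gD³h_f))]
√(gD⁵h_f/L) = √(9.81·0.0512⁵·56.3/1020) = 4.365×10^-4
ε/(3.7D) = 0.00132; √(3.17ν²L/(gD³h_f)) = 3.17×10^-4
Q = -0.965·4.365×10^-4·ln(0.001637) = 0.002702 m³/s
Check: V = 1.31 m/s, Re = 4.42×10^4, f = 0.03258, h_f = 57.0 m ≈ 56.3 m ✓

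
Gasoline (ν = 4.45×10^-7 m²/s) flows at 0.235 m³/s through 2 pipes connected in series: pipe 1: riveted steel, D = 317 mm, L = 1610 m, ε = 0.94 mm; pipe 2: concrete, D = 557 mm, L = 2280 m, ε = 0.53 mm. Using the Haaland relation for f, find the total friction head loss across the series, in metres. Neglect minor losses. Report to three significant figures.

H ≈ 63.9 m

Pipe 1: V = 2.978 m/s, Re = 2.12×10^6, ε/D = 0.00297, f = 0.02619, h_1 = f(L/D)V²/2g = 60.11 m
Pipe 2: V = 0.9644 m/s, Re = 1.21×10^6, ε/D = 9.52×10^-4, f = 0.01967, h_2 = f(L/D)V²/2g = 3.817 m
Series → Q common, losses add: H = Σh = 63.92 m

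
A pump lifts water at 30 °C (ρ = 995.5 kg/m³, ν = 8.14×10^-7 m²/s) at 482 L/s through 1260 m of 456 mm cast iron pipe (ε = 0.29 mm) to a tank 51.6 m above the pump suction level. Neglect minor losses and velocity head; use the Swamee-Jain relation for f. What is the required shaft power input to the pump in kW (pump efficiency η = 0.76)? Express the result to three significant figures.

P_shaft ≈ 456 kW

V = 4Q/(πD²) = 2.951 m/s; Re = 1.65×10^6; ε/D = 6.36×10^-4; f = 0.01797
h_f = f(L/D)V²/2g = 22.05 m
Total head H = z + h_f = 51.6 + 22.05 = 73.65 m
P_hyd = ρgQH = 995.5·9.81·0.482·73.65 = 346.7 kW
P_shaft = P_hyd/η = 346.7/0.76 = 456.2 kW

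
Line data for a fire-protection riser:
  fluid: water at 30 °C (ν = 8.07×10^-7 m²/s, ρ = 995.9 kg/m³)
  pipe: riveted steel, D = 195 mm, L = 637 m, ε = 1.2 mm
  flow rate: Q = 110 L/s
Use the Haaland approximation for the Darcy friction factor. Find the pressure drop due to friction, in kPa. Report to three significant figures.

V = 4Q/(πD²) = 4·0.110/(π·0.195²) = 3.683 m/s
Re = VD/ν = 3.683·0.195/8.07×10^-7 = 8.90×10^5 → turbulent
ε/D = 1.2/195 = 0.00615
Haaland: f = 0.03252
h_f = f(L/D)V²/(2g) = 0.03252·(637/0.195)·3.683²/(2·9.81) = 73.46 m
Δp = ρg·h_f = 995.9·9.81·73.46 = 717.7 kPa

Δp ≈ 718 kPa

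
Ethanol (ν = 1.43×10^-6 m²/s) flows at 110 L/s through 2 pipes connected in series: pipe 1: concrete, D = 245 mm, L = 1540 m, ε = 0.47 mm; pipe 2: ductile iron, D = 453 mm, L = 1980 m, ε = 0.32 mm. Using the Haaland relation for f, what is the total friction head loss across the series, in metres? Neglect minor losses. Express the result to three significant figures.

H ≈ 43.2 m

Pipe 1: V = 2.333 m/s, Re = 4.00×10^5, ε/D = 0.00192, f = 0.02362, h_1 = f(L/D)V²/2g = 41.20 m
Pipe 2: V = 0.6825 m/s, Re = 2.16×10^5, ε/D = 7.06×10^-4, f = 0.01955, h_2 = f(L/D)V²/2g = 2.029 m
Series → Q common, losses add: H = Σh = 43.23 m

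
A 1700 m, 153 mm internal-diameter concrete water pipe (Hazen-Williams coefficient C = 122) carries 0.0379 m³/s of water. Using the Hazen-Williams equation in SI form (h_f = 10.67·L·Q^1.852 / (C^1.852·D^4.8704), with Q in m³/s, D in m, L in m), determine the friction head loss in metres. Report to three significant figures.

h_f ≈ 54.1 m

h_f = 10.67·1700·0.0379^1.852 / (122^1.852·0.153^4.8704) = 54.10 m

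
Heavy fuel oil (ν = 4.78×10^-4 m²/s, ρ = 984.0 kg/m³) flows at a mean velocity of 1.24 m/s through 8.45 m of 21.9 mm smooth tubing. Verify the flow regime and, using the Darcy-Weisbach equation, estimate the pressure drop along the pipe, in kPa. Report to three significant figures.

Δp ≈ 329 kPa

Re = VD/ν = 1.24·0.02190/4.78×10^-4 = 56.8 → laminar (Re < 2300)
f = 64/Re = 1.127
h_f = f(L/D)V²/(2g) = 1.127·(8.45/0.02190)·1.24²/(2·9.81) = 34.06 m
Δp = ρg·h_f = 984.0·9.81·34.06 = 328.8 kPa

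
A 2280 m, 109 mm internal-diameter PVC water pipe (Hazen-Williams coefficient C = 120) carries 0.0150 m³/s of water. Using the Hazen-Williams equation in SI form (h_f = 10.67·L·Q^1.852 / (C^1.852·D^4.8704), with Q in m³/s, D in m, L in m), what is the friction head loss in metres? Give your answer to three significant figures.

h_f = 10.67·2280·0.0150^1.852 / (120^1.852·0.109^4.8704) = 70.10 m

h_f ≈ 70.1 m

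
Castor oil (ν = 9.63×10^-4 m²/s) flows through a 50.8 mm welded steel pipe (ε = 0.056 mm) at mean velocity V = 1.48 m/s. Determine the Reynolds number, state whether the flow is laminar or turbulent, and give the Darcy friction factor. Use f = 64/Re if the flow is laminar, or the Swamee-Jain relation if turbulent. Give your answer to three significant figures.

Re = VD/ν = 1.480·0.0508/9.63×10^-4 = 78.1
Re < 2300 → laminar → f = 64/Re = 0.8197

Re ≈ 78.1; laminar; f = 64/Re ≈ 0.820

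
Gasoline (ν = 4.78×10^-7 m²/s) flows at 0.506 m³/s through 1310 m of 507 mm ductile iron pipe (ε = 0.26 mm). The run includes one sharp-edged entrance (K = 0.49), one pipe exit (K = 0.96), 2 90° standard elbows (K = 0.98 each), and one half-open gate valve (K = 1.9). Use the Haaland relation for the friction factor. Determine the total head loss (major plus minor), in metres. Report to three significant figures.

H_L ≈ 15.8 m

V = 4Q/(πD²) = 2.506 m/s; V²/2g = 0.3202 m
Re = 2.66×10^6, ε/D = 5.13×10^-4 → f = 0.01699 (Haaland)
Major: h_f = f(L/D)·V²/2g = 0.01699·2584·0.3202 = 14.06 m
Minor: ΣK = 5.31; h_m = ΣK·V²/2g = 1.700 m
Total H_L = 14.06 + 1.700 = 15.76 m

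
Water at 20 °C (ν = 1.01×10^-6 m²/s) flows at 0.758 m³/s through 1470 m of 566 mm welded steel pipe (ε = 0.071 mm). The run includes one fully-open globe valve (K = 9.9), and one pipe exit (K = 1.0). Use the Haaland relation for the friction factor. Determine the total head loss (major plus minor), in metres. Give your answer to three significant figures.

H_L ≈ 21.0 m

V = 4Q/(πD²) = 3.013 m/s; V²/2g = 0.4626 m
Re = 1.69×10^6, ε/D = 1.25×10^-4 → f = 0.01327 (Haaland)
Major: h_f = f(L/D)·V²/2g = 0.01327·2597·0.4626 = 15.94 m
Minor: ΣK = 10.9; h_m = ΣK·V²/2g = 5.042 m
Total H_L = 15.94 + 5.042 = 20.98 m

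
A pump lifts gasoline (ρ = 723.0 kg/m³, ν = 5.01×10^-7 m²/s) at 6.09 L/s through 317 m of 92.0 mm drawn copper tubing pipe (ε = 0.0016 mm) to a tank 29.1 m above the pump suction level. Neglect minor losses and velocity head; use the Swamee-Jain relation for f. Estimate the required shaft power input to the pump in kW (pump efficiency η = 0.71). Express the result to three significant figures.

V = 4Q/(πD²) = 0.9161 m/s; Re = 1.68×10^5; ε/D = 1.74×10^-5; f = 0.01621
h_f = f(L/D)V²/2g = 2.390 m
Total head H = z + h_f = 29.1 + 2.390 = 31.49 m
P_hyd = ρgQH = 723.0·9.81·0.00609·31.49 = 1.360 kW
P_shaft = P_hyd/η = 1.360/0.71 = 1.916 kW

P_shaft ≈ 1.92 kW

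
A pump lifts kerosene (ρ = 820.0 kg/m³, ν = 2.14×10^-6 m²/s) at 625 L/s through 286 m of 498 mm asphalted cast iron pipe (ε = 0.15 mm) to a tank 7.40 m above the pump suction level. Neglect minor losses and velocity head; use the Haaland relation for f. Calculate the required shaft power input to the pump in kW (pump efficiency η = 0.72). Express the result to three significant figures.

V = 4Q/(πD²) = 3.209 m/s; Re = 7.47×10^5; ε/D = 3.01×10^-4; f = 0.01581
h_f = f(L/D)V²/2g = 4.764 m
Total head H = z + h_f = 7.40 + 4.764 = 12.16 m
P_hyd = ρgQH = 820.0·9.81·0.625·12.16 = 61.16 kW
P_shaft = P_hyd/η = 61.16/0.72 = 84.94 kW

P_shaft ≈ 84.9 kW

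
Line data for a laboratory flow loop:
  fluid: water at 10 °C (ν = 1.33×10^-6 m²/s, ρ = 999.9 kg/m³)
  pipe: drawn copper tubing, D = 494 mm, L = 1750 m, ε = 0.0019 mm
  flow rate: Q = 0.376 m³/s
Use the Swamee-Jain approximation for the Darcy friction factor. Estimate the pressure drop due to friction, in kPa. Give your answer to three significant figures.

Δp ≈ 84.0 kPa

V = 4Q/(πD²) = 4·0.376/(π·0.494²) = 1.962 m/s
Re = VD/ν = 1.962·0.494/1.33×10^-6 = 7.29×10^5 → turbulent
ε/D = 0.0019/494 = 3.85×10^-6
Swamee-Jain: f = 0.01233
h_f = f(L/D)V²/(2g) = 0.01233·(1750/0.494)·1.962²/(2·9.81) = 8.568 m
Δp = ρg·h_f = 999.9·9.81·8.568 = 84.04 kPa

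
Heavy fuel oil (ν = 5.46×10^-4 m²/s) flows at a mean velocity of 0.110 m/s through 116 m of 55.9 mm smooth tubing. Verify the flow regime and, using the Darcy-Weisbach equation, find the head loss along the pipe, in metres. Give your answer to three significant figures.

h_f ≈ 7.27 m

Re = VD/ν = 0.110·0.05590/5.46×10^-4 = 11.3 → laminar (Re < 2300)
f = 64/Re = 5.683
h_f = f(L/D)V²/(2g) = 5.683·(116/0.05590)·0.110²/(2·9.81) = 7.273 m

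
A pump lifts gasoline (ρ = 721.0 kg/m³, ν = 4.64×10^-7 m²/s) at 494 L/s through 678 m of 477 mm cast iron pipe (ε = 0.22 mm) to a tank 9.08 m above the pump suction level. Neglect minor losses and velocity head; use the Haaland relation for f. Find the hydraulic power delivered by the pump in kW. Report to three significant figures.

V = 4Q/(πD²) = 2.764 m/s; Re = 2.84×10^6; ε/D = 4.61×10^-4; f = 0.01660
h_f = f(L/D)V²/2g = 9.192 m
Total head H = z + h_f = 9.08 + 9.192 = 18.27 m
P_hyd = ρgQH = 721.0·9.81·0.494·18.27 = 63.84 kW

P_hyd ≈ 63.8 kW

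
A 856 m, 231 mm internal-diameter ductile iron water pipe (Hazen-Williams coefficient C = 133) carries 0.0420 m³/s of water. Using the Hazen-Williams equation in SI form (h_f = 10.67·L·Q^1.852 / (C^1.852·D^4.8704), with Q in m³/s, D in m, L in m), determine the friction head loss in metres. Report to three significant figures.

h_f = 10.67·856·0.0420^1.852 / (133^1.852·0.231^4.8704) = 3.776 m

h_f ≈ 3.78 m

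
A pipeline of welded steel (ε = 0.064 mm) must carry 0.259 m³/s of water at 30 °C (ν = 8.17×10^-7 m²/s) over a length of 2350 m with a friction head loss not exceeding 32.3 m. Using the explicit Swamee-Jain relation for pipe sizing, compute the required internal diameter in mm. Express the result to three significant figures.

D ≈ 362 mm

Swamee-Jain (Type III): D = 0.66·[ε^1.25·(LQ²/(gh_f))^4.75 + ν·Q^9.4·(L/(gh_f))^5.2]^0.04
LQ²/(gh_f) = 0.4975; L/(gh_f) = 7.416
Term 1 = ε^1.25·(…)^4.75 = 2.08×10^-7; Term 2 = ν·Q^9.4·(…)^5.2 = 8.36×10^-8
D = 0.66·(2.08×10^-7 + 8.36×10^-8)^0.04 = 0.3615 m = 362 mm
Check: V = 2.52 m/s, Re = 1.12×10^6, f = 0.01442, h_f = 30.4 m ≈ 32.3 m ✓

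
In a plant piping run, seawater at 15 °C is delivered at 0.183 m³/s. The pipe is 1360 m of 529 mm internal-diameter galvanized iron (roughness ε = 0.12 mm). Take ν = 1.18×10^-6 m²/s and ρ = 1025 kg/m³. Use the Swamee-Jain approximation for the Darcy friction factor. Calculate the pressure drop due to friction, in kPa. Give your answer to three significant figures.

V = 4Q/(πD²) = 4·0.183/(π·0.529²) = 0.8326 m/s
Re = VD/ν = 0.8326·0.529/1.18×10^-6 = 3.73×10^5 → turbulent
ε/D = 0.12/529 = 2.27×10^-4
Swamee-Jain: f = 0.01617
h_f = f(L/D)V²/(2g) = 0.01617·(1360/0.529)·0.8326²/(2·9.81) = 1.468 m
Δp = ρg·h_f = 1025·9.81·1.468 = 14.77 kPa

Δp ≈ 14.8 kPa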